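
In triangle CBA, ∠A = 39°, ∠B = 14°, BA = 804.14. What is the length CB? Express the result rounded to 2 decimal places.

633.66

The third angle is ∠C = 180° − ∠B − ∠A = 127.00°.
Law of sines: CB = BA·sin A/sin C ≈ 633.66.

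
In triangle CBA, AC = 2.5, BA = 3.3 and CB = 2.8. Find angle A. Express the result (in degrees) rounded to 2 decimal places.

By the law of cosines, cos A = (BA² + AC² − CB²) / (2·BA·AC) ≈ 0.56364, so ∠A ≈ 55.69°.

∠A ≈ 55.69°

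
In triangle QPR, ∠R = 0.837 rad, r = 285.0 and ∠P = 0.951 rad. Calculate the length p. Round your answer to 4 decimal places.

312.3854

The third angle is ∠Q = π − ∠P − ∠R = 1.354 rad.
Law of sines: p = r·sin P/sin R ≈ 312.39.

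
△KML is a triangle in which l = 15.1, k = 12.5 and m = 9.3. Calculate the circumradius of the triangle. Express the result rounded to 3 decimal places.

By the law of cosines, cos K = (m² + l² − k²) / (2·m·l) ≈ 0.56345, so ∠K ≈ 55.71°.
Circumradius = k/(2 sin K) ≈ 7.5652.

R ≈ 7.565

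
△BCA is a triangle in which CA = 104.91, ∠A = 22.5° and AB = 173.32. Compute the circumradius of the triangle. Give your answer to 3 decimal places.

R ≈ 112.760

By the law of cosines, BC² = CA² + AB² − 2·CA·AB·cos A = 7448.1, so BC ≈ 86.303.
Area = ½·CA·AB·sin A ≈ 3479.2.
Circumradius = BC/(2 sin A) ≈ 112.76.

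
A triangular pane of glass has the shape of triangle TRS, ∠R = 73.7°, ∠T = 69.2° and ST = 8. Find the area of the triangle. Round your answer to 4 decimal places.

18.8003

The third angle is ∠S = 180° − ∠T − ∠R = 37.10°.
Law of sines: RS = ST·sin T/sin R ≈ 7.7918.
Law of sines: TR = ST·sin S/sin R ≈ 5.0278.
Area = ½·ST·RS·sin S ≈ 18.8.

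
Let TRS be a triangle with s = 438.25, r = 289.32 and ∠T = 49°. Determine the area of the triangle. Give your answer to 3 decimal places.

Area = ½·r·s·sin T ≈ 47847.

47846.508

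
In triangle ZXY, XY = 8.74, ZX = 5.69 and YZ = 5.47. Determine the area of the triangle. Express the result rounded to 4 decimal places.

Semiperimeter s = (8.74 + 5.47 + 5.69)/2 = 9.95.
Heron's formula: area = √(9.95·1.21·4.48·4.26) ≈ 15.158.

area ≈ 15.1582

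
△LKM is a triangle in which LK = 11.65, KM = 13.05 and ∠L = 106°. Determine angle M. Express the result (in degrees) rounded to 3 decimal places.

∠M ≈ 59.108°

Law of sines: sin M = LK·sin L/KM ≈ 0.85814.
Since KM ≥ LK, only the acute value applies: ∠M ≈ 59.11°.
Then ∠K = 180° − ∠L − ∠M ≈ 14.89°.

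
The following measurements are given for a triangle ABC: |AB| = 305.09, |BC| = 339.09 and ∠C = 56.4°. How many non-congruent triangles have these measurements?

2

|BC|·sin C = 339.09·sin(56.4°) ≈ 282.4.
Since |BC| sin C < |AB| < |BC| (282.4 < 305.09 < 339.09), two triangles exist.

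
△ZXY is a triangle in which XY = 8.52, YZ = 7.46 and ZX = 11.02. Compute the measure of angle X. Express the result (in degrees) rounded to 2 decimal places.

∠X ≈ 42.53°

By the law of cosines, cos X = (ZX² + XY² − YZ²) / (2·ZX·XY) ≈ 0.73692, so ∠X ≈ 42.53°.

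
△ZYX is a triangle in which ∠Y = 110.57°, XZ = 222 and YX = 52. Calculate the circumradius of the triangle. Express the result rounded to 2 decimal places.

R ≈ 118.56

Law of sines: sin Z = YX·sin Y/XZ ≈ 0.21930.
Since XZ ≥ YX, only the acute value applies: ∠Z ≈ 12.67°.
Then ∠X = 180° − ∠Y − ∠Z ≈ 56.76°.
Law of sines gives ZY = XZ·sin X/sin Y ≈ 198.33.
Circumradius = XZ/(2 sin Y) ≈ 118.56.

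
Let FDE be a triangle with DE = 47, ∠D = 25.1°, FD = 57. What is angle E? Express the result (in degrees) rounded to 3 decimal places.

100.811

By the law of cosines, EF² = FD² + DE² − 2·FD·DE·cos D = 605.96, so EF ≈ 24.616.
Law of cosines again: cos E = (DE² + EF² − FD²)/(2·DE·EF) ≈ -0.18758, so ∠E ≈ 100.81°.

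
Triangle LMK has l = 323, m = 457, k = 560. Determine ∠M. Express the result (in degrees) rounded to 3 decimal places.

By the law of cosines, cos M = (k² + l² − m²) / (2·k·l) ≈ 0.57795, so ∠M ≈ 54.69°.

54.693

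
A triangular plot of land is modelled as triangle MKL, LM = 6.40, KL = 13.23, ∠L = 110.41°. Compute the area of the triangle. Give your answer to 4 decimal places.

Area = ½·KL·LM·sin L ≈ 39.678.

39.6782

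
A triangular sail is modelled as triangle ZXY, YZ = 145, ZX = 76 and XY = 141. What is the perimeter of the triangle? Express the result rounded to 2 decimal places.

Perimeter = 141 + 145 + 76 = 362.

362.00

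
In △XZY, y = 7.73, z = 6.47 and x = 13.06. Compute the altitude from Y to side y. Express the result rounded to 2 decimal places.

h_Y ≈ 4.69

Semiperimeter s = (13.06 + 6.47 + 7.73)/2 = 13.63.
Heron's formula: area = √(13.63·0.57·7.16·5.9) ≈ 18.116.
The altitude from Y has length 2·area/y ≈ 4.6873.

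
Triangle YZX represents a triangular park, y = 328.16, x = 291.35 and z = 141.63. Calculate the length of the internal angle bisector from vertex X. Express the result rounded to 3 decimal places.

169.120

By the law of cosines, cos X = (y² + z² − x²) / (2·y·z) ≈ 0.46112, so ∠X ≈ 62.54°.
The bisector from X has length 2·y·z·cos(∠X/2)/(y+z) ≈ 169.12.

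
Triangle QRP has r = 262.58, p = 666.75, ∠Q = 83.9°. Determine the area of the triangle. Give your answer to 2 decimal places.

area ≈ 87041.96

Area = ½·r·p·sin Q ≈ 87042.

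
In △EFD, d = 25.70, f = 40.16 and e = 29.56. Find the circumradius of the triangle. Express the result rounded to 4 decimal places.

20.1069

By the law of cosines, cos E = (f² + d² − e²) / (2·f·d) ≈ 0.67799, so ∠E ≈ 0.826 rad.
Circumradius = e/(2 sin E) ≈ 20.107.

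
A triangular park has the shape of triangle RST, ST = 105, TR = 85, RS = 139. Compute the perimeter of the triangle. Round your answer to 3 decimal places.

329.000

Perimeter = 105 + 85 + 139 = 329.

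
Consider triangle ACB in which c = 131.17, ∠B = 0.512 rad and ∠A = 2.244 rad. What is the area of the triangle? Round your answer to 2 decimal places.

The third angle is ∠C = π − ∠B − ∠A = 0.386 rad.
Law of sines: a = c·sin A/sin C ≈ 272.67.
Law of sines: b = c·sin B/sin C ≈ 170.86.
Area = ½·c·a·sin B ≈ 8761.2.

area ≈ 8761.21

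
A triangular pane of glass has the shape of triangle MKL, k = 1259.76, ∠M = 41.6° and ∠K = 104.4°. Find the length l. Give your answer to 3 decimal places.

The third angle is ∠L = 180° − ∠M − ∠K = 34.00°.
Law of sines: l = k·sin L/sin K ≈ 727.3.

727.298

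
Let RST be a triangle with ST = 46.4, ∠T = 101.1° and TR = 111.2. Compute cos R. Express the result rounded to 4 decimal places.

By the law of cosines, RS² = ST² + TR² − 2·ST·TR·cos T = 16505, so RS ≈ 128.47.
Law of cosines again: cos R = (TR² + RS² − ST²)/(2·TR·RS) ≈ 0.93509, so ∠R ≈ 20.76°.

0.9351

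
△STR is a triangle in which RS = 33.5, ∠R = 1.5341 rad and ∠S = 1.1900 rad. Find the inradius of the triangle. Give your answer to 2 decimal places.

r ≈ 13.32

The third angle is ∠T = π − ∠R − ∠S = 0.4175 rad.
Law of sines: TR = RS·sin S/sin T ≈ 76.702.
Law of sines: ST = RS·sin R/sin T ≈ 82.565.
Area = ½·RS·TR·sin R ≈ 1283.9.
Semiperimeter s = (76.702+33.5+82.565)/2 = 96.383.
Inradius = area/s = 1283.9/96.383 ≈ 13.321.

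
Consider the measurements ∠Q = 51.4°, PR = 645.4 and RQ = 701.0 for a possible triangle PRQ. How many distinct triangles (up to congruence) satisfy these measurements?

RQ·sin Q = 701.0·sin(51.4°) ≈ 547.8.
Since RQ sin Q < PR < RQ (547.8 < 645.4 < 701.0), two triangles exist.

2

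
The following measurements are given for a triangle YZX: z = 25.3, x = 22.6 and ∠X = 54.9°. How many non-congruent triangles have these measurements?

z·sin X = 25.3·sin(54.9°) ≈ 20.7.
Since z sin X < x < z (20.7 < 22.6 < 25.3), two triangles exist.

2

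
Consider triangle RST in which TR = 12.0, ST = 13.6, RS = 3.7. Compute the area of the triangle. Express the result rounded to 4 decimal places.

Semiperimeter s = (13.6 + 12 + 3.7)/2 = 14.65.
Heron's formula: area = √(14.65·1.05·2.65·10.95) ≈ 21.127.

21.1273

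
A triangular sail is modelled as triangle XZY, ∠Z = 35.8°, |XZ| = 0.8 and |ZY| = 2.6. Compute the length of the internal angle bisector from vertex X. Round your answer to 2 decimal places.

By the law of cosines, |YX|² = |XZ|² + |ZY|² − 2·|XZ|·|ZY|·cos Z = 4.026, so |YX| ≈ 2.0065.
Law of cosines again: cos X = (|YX|² + |XZ|² − |ZY|²)/(2·|YX|·|XZ|) ≈ -0.65227, so ∠X ≈ 130.71°.
The bisector from X has length 2·|YX|·|XZ|·cos(∠X/2)/(|YX|+|XZ|) ≈ 0.47698.

0.48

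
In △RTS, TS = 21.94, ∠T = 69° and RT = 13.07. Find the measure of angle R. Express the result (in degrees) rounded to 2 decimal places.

By the law of cosines, SR² = RT² + TS² − 2·RT·TS·cos T = 446.66, so SR ≈ 21.134.
Law of cosines again: cos R = (SR² + RT² − TS²)/(2·SR·RT) ≈ 0.24640, so ∠R ≈ 75.74°.

75.74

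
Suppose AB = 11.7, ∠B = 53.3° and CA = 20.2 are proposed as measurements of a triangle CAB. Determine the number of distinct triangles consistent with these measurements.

1

AB·sin B = 11.7·sin(53.3°) ≈ 9.381.
Since CA ≥ AB, exactly one triangle exists.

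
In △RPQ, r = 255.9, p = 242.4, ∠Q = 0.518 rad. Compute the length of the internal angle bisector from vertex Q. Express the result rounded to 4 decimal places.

t_Q ≈ 240.6632

By the law of cosines, q² = r² + p² − 2·r·p·cos Q = 16458, so q ≈ 128.29.
The bisector from Q has length 2·r·p·cos(∠Q/2)/(r+p) ≈ 240.66.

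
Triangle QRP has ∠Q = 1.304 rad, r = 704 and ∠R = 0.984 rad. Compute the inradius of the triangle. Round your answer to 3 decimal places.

200.627

The third angle is ∠P = π − ∠Q − ∠R = 0.854 rad.
Law of sines: q = r·sin Q/sin R ≈ 815.51.
Law of sines: p = r·sin P/sin R ≈ 637.15.
Area = ½·r·q·sin P ≈ 2.1634e+05.
Semiperimeter s = (815.51+704+637.15)/2 = 1078.3.
Inradius = area/s = 2.1634e+05/1078.3 ≈ 200.63.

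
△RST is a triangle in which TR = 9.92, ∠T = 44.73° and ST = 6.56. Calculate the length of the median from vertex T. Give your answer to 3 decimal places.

7.647

By the law of cosines, RS² = ST² + TR² − 2·ST·TR·cos T = 48.977, so RS ≈ 6.9984.
Median from T: ½√(2·ST² + 2·TR² − RS²) ≈ 7.6469.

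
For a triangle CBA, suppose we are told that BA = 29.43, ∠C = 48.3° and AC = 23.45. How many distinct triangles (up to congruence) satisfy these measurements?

1

AC·sin C = 23.45·sin(48.3°) ≈ 17.51.
Since BA ≥ AC, exactly one triangle exists.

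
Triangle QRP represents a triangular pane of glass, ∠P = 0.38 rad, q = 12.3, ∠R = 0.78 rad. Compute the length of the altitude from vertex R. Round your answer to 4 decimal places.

h_R ≈ 4.5623

The third angle is ∠Q = π − ∠R − ∠P = 1.982 rad.
Law of sines: r = q·sin R/sin Q ≈ 9.4353.
Law of sines: p = q·sin P/sin Q ≈ 4.9763.
Area = ½·q·r·sin P ≈ 21.523.
The altitude from R has length 2·area/r ≈ 4.5623.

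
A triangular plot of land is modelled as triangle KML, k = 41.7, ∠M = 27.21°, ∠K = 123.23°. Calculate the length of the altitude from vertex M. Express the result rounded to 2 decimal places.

The third angle is ∠L = 180° − ∠K − ∠M = 29.56°.
Law of sines: m = k·sin M/sin K ≈ 22.795.
Law of sines: l = k·sin L/sin K ≈ 24.594.
Area = ½·k·m·sin L ≈ 234.47.
The altitude from M has length 2·area/m ≈ 20.572.

h_M ≈ 20.57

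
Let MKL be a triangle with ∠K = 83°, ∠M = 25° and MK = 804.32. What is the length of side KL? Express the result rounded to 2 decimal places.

The third angle is ∠L = 180° − ∠M − ∠K = 72.00°.
Law of sines: KL = MK·sin M/sin L ≈ 357.41.

357.41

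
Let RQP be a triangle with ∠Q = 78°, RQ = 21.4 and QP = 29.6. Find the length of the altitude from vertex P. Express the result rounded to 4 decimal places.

28.9532

By the law of cosines, PR² = RQ² + QP² − 2·RQ·QP·cos Q = 1070.7, so PR ≈ 32.722.
Area = ½·RQ·QP·sin Q ≈ 309.8.
The altitude from P has length 2·area/RQ ≈ 28.953.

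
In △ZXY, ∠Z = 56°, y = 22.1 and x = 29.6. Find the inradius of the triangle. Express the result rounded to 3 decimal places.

By the law of cosines, z² = x² + y² − 2·x·y·cos Z = 632.97, so z ≈ 25.159.
Area = ½·x·y·sin Z ≈ 271.16.
Semiperimeter s = (25.159+29.6+22.1)/2 = 38.429.
Inradius = area/s = 271.16/38.429 ≈ 7.0561.

7.056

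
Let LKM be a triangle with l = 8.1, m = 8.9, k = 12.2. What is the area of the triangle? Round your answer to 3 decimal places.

area ≈ 36.031

Semiperimeter s = (8.1 + 12.2 + 8.9)/2 = 14.6.
Heron's formula: area = √(14.6·6.5·2.4·5.7) ≈ 36.031.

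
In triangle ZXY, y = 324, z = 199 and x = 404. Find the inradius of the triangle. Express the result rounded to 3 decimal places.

68.823

Semiperimeter s = (199 + 404 + 324)/2 = 463.5.
Heron's formula: area = √(463.5·264.5·59.5·139.5) ≈ 31899.
Inradius = area/s = 31899/463.5 ≈ 68.823.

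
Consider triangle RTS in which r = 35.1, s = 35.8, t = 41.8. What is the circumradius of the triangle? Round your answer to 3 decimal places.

By the law of cosines, cos R = (t² + s² − r²) / (2·t·s) ≈ 0.60038, so ∠R ≈ 53.10°.
Circumradius = r/(2 sin R) ≈ 21.945.

21.945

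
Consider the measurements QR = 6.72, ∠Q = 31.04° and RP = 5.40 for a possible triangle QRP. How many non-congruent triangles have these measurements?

2

QR·sin Q = 6.72·sin(31.04°) ≈ 3.465.
Since QR sin Q < RP < QR (3.465 < 5.40 < 6.72), two triangles exist.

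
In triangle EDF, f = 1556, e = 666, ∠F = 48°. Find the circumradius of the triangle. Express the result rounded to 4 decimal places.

Law of sines: sin E = e·sin F/f ≈ 0.31808.
Since f ≥ e, only the acute value applies: ∠E ≈ 18.55°.
Then ∠D = 180° − ∠F − ∠E ≈ 113.45°.
Law of sines gives d = f·sin D/sin F ≈ 1920.8.
Circumradius = f/(2 sin F) ≈ 1046.9.

R ≈ 1046.9023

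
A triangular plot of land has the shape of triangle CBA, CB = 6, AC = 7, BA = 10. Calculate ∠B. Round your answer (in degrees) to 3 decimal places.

43.531

By the law of cosines, cos B = (CB² + BA² − AC²) / (2·CB·BA) ≈ 0.72500, so ∠B ≈ 43.53°.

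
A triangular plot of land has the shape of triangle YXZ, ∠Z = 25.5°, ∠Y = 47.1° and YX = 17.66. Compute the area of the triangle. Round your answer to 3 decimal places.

The third angle is ∠X = 180° − ∠Z − ∠Y = 107.40°.
Law of sines: XZ = YX·sin Y/sin Z ≈ 30.05.
Law of sines: ZY = YX·sin X/sin Z ≈ 39.144.
Area = ½·YX·XZ·sin X ≈ 253.2.

253.197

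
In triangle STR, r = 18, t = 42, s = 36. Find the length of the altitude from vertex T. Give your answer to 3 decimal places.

h_T ≈ 15.333

Semiperimeter p = (36 + 42 + 18)/2 = 48.
Heron's formula: area = √(48·12·6·30) ≈ 321.99.
The altitude from T has length 2·area/t ≈ 15.333.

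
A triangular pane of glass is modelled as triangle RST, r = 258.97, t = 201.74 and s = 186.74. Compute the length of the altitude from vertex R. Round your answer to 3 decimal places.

Semiperimeter p = (258.97 + 186.74 + 201.74)/2 = 323.73.
Heron's formula: area = √(323.73·64.755·136.99·121.99) ≈ 18716.
The altitude from R has length 2·area/r ≈ 144.54.

144.542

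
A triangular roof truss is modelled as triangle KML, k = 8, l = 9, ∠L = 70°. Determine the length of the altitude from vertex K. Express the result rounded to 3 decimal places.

Law of sines: sin K = k·sin L/l ≈ 0.83528.
Since l ≥ k, only the acute value applies: ∠K ≈ 56.65°.
Then ∠M = 180° − ∠L − ∠K ≈ 53.35°.
Law of sines gives m = l·sin M/sin L ≈ 7.6846.
Area = ½·l·k·sin M ≈ 28.884.
The altitude from K has length 2·area/k ≈ 7.2211.

7.221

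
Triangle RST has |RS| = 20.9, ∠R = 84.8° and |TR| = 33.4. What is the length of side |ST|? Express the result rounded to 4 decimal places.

37.7602

By the law of cosines, |ST|² = |TR|² + |RS|² − 2·|TR|·|RS|·cos R = 1425.8, so |ST| ≈ 37.76.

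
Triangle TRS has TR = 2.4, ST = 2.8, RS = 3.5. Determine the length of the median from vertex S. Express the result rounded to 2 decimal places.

Median from S: ½√(2·RS² + 2·ST² − TR²) ≈ 2.9334.

m_S ≈ 2.93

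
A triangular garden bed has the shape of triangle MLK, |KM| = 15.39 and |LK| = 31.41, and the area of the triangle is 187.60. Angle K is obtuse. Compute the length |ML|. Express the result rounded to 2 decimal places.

42.81

From area = ½·|LK|·|KM|·sin K, we get sin K = 2·area/(|LK|·|KM|) ≈ 0.77617.
Taking the obtuse solution, ∠K ≈ 2.253 rad.
Law of cosines then gives |ML| ≈ 42.814.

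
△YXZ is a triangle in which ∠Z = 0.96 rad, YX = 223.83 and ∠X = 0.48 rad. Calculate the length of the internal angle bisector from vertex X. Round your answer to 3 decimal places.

238.100

The third angle is ∠Y = π − ∠X − ∠Z = 1.702 rad.
Law of sines: XZ = YX·sin Y/sin Z ≈ 270.9.
Law of sines: ZY = YX·sin X/sin Z ≈ 126.17.
The bisector from X has length 2·YX·XZ·cos(∠X/2)/(YX+XZ) ≈ 238.1.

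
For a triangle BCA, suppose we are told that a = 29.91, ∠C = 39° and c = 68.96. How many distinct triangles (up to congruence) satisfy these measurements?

1

a·sin C = 29.91·sin(39°) ≈ 18.82.
Since c ≥ a, exactly one triangle exists.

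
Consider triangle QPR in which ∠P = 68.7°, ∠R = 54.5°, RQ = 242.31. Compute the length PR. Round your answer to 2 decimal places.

217.62

The third angle is ∠Q = 180° − ∠P − ∠R = 56.80°.
Law of sines: PR = RQ·sin Q/sin P ≈ 217.62.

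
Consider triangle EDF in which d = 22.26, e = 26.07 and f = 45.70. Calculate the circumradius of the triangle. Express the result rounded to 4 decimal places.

By the law of cosines, cos E = (d² + f² − e²) / (2·d·f) ≈ 0.93600, so ∠E ≈ 20.61°.
Circumradius = e/(2 sin E) ≈ 37.031.

R ≈ 37.0314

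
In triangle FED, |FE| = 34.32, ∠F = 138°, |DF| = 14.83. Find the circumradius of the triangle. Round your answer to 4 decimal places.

R ≈ 34.6823

By the law of cosines, |ED|² = |DF|² + |FE|² − 2·|DF|·|FE|·cos F = 2154.3, so |ED| ≈ 46.414.
Area = ½·|DF|·|FE|·sin F ≈ 170.28.
Circumradius = |ED|/(2 sin F) ≈ 34.682.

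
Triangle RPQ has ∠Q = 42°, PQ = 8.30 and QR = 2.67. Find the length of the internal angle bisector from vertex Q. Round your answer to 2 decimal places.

3.77

By the law of cosines, RP² = PQ² + QR² − 2·PQ·QR·cos Q = 43.081, so RP ≈ 6.5636.
The bisector from Q has length 2·PQ·QR·cos(∠Q/2)/(PQ+QR) ≈ 3.7719.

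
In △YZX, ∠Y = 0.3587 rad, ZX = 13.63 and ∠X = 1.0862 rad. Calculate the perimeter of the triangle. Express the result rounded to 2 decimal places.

perimeter ≈ 86.50

The third angle is ∠Z = π − ∠X − ∠Y = 1.6967 rad.
Law of sines: XY = ZX·sin Z/sin Y ≈ 38.518.
Law of sines: YZ = ZX·sin X/sin Y ≈ 34.355.
Semiperimeter s = (13.63+38.518+34.355)/2 = 43.252.
Perimeter = 13.63 + 38.518 + 34.355 = 86.504.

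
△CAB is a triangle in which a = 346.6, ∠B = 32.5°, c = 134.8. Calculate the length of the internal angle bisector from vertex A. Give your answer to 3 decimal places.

By the law of cosines, b² = c² + a² − 2·c·a·cos B = 59493, so b ≈ 243.91.
Law of cosines again: cos A = (b² + c² − a²)/(2·b·c) ≈ -0.64580, so ∠A ≈ 130.23°.
The bisector from A has length 2·b·c·cos(∠A/2)/(b+c) ≈ 73.072.

73.072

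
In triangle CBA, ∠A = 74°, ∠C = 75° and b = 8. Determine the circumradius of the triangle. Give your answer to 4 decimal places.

The third angle is ∠B = 180° − ∠A − ∠C = 31.00°.
Law of sines: c = b·sin C/sin B ≈ 15.004.
Law of sines: a = b·sin A/sin B ≈ 14.931.
Circumradius = b/(2 sin B) ≈ 7.7664.

R ≈ 7.7664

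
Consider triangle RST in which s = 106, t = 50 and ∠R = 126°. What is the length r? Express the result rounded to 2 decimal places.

By the law of cosines, r² = s² + t² − 2·s·t·cos R = 19967, so r ≈ 141.3.

141.30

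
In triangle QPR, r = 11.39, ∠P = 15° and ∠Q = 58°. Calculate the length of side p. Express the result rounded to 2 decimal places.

3.08

The third angle is ∠R = 180° − ∠Q − ∠P = 107.00°.
Law of sines: p = r·sin P/sin R ≈ 3.0826.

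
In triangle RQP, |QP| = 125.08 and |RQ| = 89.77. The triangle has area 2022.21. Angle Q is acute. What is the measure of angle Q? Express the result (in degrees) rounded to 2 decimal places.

∠Q ≈ 21.11°

From area = ½·|RQ|·|QP|·sin Q, we get sin Q = 2·area/(|RQ|·|QP|) ≈ 0.36019.
Taking the acute solution, ∠Q ≈ 21.11°.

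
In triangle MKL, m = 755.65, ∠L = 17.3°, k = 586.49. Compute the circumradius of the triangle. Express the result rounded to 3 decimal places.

R ≈ 440.744

By the law of cosines, l² = m² + k² − 2·m·k·cos L = 68713, so l ≈ 262.13.
Area = ½·m·k·sin L ≈ 65895.
Circumradius = l/(2 sin L) ≈ 440.74.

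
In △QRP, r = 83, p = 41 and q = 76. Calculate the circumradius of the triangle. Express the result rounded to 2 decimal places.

By the law of cosines, cos Q = (r² + p² − q²) / (2·r·p) ≈ 0.41052, so ∠Q ≈ 1.1478 rad.
Circumradius = q/(2 sin Q) ≈ 41.673.

41.67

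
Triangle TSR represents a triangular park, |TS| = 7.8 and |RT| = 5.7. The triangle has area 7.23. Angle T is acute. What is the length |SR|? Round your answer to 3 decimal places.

3.040

From area = ½·|RT|·|TS|·sin T, we get sin T = 2·area/(|RT|·|TS|) ≈ 0.32524.
Taking the acute solution, ∠T ≈ 18.98°.
Law of cosines then gives |SR| ≈ 3.0404.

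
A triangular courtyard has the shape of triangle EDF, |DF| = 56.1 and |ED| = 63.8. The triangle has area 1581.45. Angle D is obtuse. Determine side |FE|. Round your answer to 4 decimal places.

102.8019

From area = ½·|ED|·|DF|·sin D, we get sin D = 2·area/(|ED|·|DF|) ≈ 0.88369.
Taking the obtuse solution, ∠D ≈ 117.91°.
Law of cosines then gives |FE| ≈ 102.8.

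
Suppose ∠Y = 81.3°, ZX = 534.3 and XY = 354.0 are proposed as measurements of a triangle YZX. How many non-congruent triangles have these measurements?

1

XY·sin Y = 354.0·sin(81.3°) ≈ 349.9.
Since ZX ≥ XY, exactly one triangle exists.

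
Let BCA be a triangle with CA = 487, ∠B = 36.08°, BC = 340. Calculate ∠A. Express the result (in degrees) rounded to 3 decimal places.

Law of sines: sin A = BC·sin B/CA ≈ 0.41115.
Since CA ≥ BC, only the acute value applies: ∠A ≈ 24.28°.
Then ∠C = 180° − ∠B − ∠A ≈ 119.64°.

∠A ≈ 24.277°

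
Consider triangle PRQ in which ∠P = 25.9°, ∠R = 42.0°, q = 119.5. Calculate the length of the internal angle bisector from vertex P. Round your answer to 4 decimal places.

The third angle is ∠Q = 180° − ∠P − ∠R = 112.10°.
Law of sines: p = q·sin P/sin Q ≈ 56.337.
Law of sines: r = q·sin R/sin Q ≈ 86.302.
The bisector from P has length 2·r·q·cos(∠P/2)/(r+q) ≈ 97.674.

t_P ≈ 97.6742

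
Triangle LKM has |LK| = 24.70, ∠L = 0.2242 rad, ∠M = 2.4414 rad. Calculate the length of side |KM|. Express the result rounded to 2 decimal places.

The third angle is ∠K = π − ∠M − ∠L = 0.4760 rad.
Law of sines: |KM| = |LK|·sin L/sin M ≈ 8.5223.

8.52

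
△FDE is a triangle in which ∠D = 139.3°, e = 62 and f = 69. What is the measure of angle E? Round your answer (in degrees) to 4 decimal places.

By the law of cosines, d² = e² + f² − 2·e·f·cos D = 15092, so d ≈ 122.85.
Law of cosines again: cos E = (f² + d² − e²)/(2·f·d) ≈ 0.94429, so ∠E ≈ 19.21°.

19.2146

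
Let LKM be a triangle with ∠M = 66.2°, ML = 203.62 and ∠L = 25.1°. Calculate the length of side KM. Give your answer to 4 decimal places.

The third angle is ∠K = 180° − ∠M − ∠L = 88.70°.
Law of sines: KM = ML·sin L/sin K ≈ 86.398.

86.3977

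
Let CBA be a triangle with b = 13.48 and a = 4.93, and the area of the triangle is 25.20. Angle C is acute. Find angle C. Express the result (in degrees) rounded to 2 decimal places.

∠C ≈ 49.32°

From area = ½·b·a·sin C, we get sin C = 2·area/(b·a) ≈ 0.75839.
Taking the acute solution, ∠C ≈ 49.32°.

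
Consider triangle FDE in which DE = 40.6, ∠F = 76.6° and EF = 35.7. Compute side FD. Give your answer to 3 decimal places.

29.305

Law of sines: sin D = EF·sin F/DE ≈ 0.85537.
Since DE ≥ EF, only the acute value applies: ∠D ≈ 58.80°.
Then ∠E = 180° − ∠F − ∠D ≈ 44.60°.
Law of sines gives FD = DE·sin E/sin F ≈ 29.305.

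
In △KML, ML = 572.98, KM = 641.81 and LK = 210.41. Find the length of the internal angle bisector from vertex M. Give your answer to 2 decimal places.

t_M ≈ 597.25

By the law of cosines, cos M = (KM² + ML² − LK²) / (2·KM·ML) ≈ 0.94625, so ∠M ≈ 18.87°.
The bisector from M has length 2·KM·ML·cos(∠M/2)/(KM+ML) ≈ 597.25.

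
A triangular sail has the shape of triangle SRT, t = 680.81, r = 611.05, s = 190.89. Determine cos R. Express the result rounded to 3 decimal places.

cos R ≈ 0.487

By the law of cosines, cos R = (t² + s² − r²) / (2·t·s) ≈ 0.48692, so ∠R ≈ 1.062 rad.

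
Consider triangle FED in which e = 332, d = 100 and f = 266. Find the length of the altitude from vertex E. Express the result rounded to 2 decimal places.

h_E ≈ 66.71

Semiperimeter s = (266 + 332 + 100)/2 = 349.
Heron's formula: area = √(349·83·17·249) ≈ 11073.
The altitude from E has length 2·area/e ≈ 66.706.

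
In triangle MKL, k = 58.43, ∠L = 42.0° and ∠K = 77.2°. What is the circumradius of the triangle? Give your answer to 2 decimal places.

29.96

The third angle is ∠M = 180° − ∠K − ∠L = 60.80°.
Law of sines: m = k·sin M/sin K ≈ 52.305.
Law of sines: l = k·sin L/sin K ≈ 40.094.
Circumradius = k/(2 sin K) ≈ 29.96.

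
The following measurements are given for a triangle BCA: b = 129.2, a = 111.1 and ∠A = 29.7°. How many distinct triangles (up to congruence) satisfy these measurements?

2

b·sin A = 129.2·sin(29.7°) ≈ 64.01.
Since b sin A < a < b (64.01 < 111.1 < 129.2), two triangles exist.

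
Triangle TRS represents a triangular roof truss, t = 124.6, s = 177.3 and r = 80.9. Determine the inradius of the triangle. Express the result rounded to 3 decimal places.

Semiperimeter p = (124.6 + 80.9 + 177.3)/2 = 191.4.
Heron's formula: area = √(191.4·66.8·110.5·14.1) ≈ 4463.2.
Inradius = area/p = 4463.2/191.4 ≈ 23.319.

23.319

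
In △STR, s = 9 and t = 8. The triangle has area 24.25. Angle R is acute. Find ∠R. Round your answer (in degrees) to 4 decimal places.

42.3464

From area = ½·s·t·sin R, we get sin R = 2·area/(s·t) ≈ 0.67361.
Taking the acute solution, ∠R ≈ 42.35°.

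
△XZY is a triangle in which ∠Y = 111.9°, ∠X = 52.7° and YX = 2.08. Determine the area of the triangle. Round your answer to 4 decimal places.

The third angle is ∠Z = 180° − ∠Y − ∠X = 15.40°.
Law of sines: ZY = YX·sin X/sin Z ≈ 6.2306.
Law of sines: XZ = YX·sin Y/sin Z ≈ 7.2674.
Area = ½·YX·ZY·sin Y ≈ 6.0123.

6.0123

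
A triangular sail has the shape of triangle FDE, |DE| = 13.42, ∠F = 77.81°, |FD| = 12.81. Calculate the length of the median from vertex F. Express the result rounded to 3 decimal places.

m_F ≈ 8.087

Law of sines: sin E = |FD|·sin F/|DE| ≈ 0.93302.
Since |DE| ≥ |FD|, only the acute value applies: ∠E ≈ 68.91°.
Then ∠D = 180° − ∠F − ∠E ≈ 33.28°.
Law of sines gives |EF| = |DE|·sin D/sin F ≈ 7.5336.
Median from F: ½√(2·|EF|² + 2·|FD|² − |DE|²) ≈ 8.0871.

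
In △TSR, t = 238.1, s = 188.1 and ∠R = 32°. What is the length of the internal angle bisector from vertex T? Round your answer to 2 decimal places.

By the law of cosines, r² = t² + s² − 2·t·s·cos R = 16111, so r ≈ 126.93.
Law of cosines again: cos T = (s² + r² − t²)/(2·s·r) ≈ -0.10888, so ∠T ≈ 96.25°.
The bisector from T has length 2·s·r·cos(∠T/2)/(s+r) ≈ 101.18.

101.18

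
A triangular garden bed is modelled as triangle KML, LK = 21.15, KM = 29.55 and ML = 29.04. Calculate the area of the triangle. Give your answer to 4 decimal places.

area ≈ 288.8219

Semiperimeter s = (29.04 + 21.15 + 29.55)/2 = 39.87.
Heron's formula: area = √(39.87·10.83·18.72·10.32) ≈ 288.82.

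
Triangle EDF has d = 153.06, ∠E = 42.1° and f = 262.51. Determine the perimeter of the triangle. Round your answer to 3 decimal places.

By the law of cosines, e² = d² + f² − 2·d·f·cos E = 32714, so e ≈ 180.87.
Semiperimeter s = (180.87+153.06+262.51)/2 = 298.22.
Perimeter = 180.87 + 153.06 + 262.51 = 596.44.

perimeter ≈ 596.440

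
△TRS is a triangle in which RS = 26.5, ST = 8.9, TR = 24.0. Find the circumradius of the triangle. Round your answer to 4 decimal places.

By the law of cosines, cos T = (ST² + TR² − RS²) / (2·ST·TR) ≈ -0.11011, so ∠T ≈ 96.32°.
Circumradius = RS/(2 sin T) ≈ 13.331.

13.3311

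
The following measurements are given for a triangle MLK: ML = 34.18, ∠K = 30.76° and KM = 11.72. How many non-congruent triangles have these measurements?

1

KM·sin K = 11.72·sin(30.76°) ≈ 5.994.
Since ML ≥ KM, exactly one triangle exists.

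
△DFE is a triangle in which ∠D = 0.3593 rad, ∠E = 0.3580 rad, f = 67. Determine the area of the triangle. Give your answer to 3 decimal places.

420.688

The third angle is ∠F = π − ∠E − ∠D = 2.4243 rad.
Law of sines: d = f·sin D/sin F ≈ 35.838.
Law of sines: e = f·sin E/sin F ≈ 35.714.
Area = ½·f·d·sin E ≈ 420.69.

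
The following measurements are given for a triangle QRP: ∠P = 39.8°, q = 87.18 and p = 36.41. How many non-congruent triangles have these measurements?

0

q·sin P = 87.18·sin(39.8°) ≈ 55.8.
Since p = 36.41 < 55.8 = q sin P, no triangle exists.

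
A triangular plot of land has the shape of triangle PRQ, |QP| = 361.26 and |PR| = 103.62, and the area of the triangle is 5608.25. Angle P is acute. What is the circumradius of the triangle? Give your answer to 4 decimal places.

440.9208

From area = ½·|QP|·|PR|·sin P, we get sin P = 2·area/(|QP|·|PR|) ≈ 0.29964.
Taking the acute solution, ∠P ≈ 17.44°.
Law of cosines then gives |RQ| ≈ 264.23.
Circumradius = |RQ|/(2 sin P) ≈ 440.92.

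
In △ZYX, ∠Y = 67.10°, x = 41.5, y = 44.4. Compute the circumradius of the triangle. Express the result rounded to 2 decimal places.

Law of sines: sin X = x·sin Y/y ≈ 0.86102.
Since y ≥ x, only the acute value applies: ∠X ≈ 59.43°.
Then ∠Z = 180° − ∠Y − ∠X ≈ 53.47°.
Law of sines gives z = y·sin Z/sin Y ≈ 38.729.
Circumradius = y/(2 sin Y) ≈ 24.099.

24.10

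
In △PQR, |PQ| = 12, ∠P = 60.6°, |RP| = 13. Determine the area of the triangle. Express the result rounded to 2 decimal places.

area ≈ 67.95

Area = ½·|RP|·|PQ|·sin P ≈ 67.955.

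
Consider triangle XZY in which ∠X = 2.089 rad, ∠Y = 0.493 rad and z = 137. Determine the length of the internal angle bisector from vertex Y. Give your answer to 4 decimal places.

The third angle is ∠Z = π − ∠Y − ∠X = 0.560 rad.
Law of sines: x = z·sin X/sin Z ≈ 224.2.
Law of sines: y = z·sin Y/sin Z ≈ 122.14.
The bisector from Y has length 2·x·z·cos(∠Y/2)/(x+z) ≈ 164.93.

t_Y ≈ 164.9326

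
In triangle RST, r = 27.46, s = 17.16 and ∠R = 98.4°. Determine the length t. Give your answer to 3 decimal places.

Law of sines: sin S = s·sin R/r ≈ 0.61821.
Since r ≥ s, only the acute value applies: ∠S ≈ 38.19°.
Then ∠T = 180° − ∠R − ∠S ≈ 43.41°.
Law of sines gives t = r·sin T/sin R ≈ 19.077.

19.077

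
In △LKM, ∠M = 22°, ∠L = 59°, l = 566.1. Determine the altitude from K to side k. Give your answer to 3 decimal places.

The third angle is ∠K = 180° − ∠M − ∠L = 99.00°.
Law of sines: k = l·sin K/sin L ≈ 652.3.
Law of sines: m = l·sin M/sin L ≈ 247.4.
Area = ½·l·k·sin M ≈ 69165.
The altitude from K has length 2·area/k ≈ 212.06.

h_K ≈ 212.065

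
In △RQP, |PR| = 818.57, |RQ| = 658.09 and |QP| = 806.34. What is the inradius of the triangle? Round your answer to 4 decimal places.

Semiperimeter s = (806.34 + 818.57 + 658.09)/2 = 1141.5.
Heron's formula: area = √(1141.5·335.16·322.93·483.41) ≈ 2.4439e+05.
Inradius = area/s = 2.4439e+05/1141.5 ≈ 214.09.

r ≈ 214.0919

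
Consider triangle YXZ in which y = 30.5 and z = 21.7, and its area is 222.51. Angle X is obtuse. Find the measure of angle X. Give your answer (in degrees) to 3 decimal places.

From area = ½·z·y·sin X, we get sin X = 2·area/(z·y) ≈ 0.67239.
Taking the obtuse solution, ∠X ≈ 137.75°.

137.748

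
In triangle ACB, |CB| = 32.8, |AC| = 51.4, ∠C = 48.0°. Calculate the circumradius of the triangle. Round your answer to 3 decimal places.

25.722

By the law of cosines, |BA|² = |AC|² + |CB|² − 2·|AC|·|CB|·cos C = 1461.6, so |BA| ≈ 38.231.
Area = ½·|AC|·|CB|·sin C ≈ 626.44.
Circumradius = |BA|/(2 sin C) ≈ 25.722.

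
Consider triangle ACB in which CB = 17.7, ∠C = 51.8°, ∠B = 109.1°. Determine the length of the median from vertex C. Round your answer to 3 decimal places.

m_C ≈ 31.800

The third angle is ∠A = 180° − ∠C − ∠B = 19.10°.
Law of sines: BA = CB·sin C/sin A ≈ 42.509.
Law of sines: AC = CB·sin B/sin A ≈ 51.115.
Median from C: ½√(2·AC² + 2·CB² − BA²) ≈ 31.8.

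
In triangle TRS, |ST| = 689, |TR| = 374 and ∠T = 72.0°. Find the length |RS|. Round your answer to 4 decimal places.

674.7876

By the law of cosines, |RS|² = |ST|² + |TR|² − 2·|ST|·|TR|·cos T = 4.5534e+05, so |RS| ≈ 674.79.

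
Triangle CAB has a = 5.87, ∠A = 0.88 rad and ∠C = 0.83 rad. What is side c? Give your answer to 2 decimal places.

The third angle is ∠B = π − ∠C − ∠A = 1.432 rad.
Law of sines: c = a·sin C/sin A ≈ 5.6201.

5.62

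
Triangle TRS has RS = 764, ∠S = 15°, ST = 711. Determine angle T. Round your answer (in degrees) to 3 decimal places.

By the law of cosines, TR² = RS² + ST² − 2·RS·ST·cos S = 39827, so TR ≈ 199.57.
Law of cosines again: cos T = (ST² + TR² − RS²)/(2·ST·TR) ≈ -0.13513, so ∠T ≈ 97.77°.

∠T ≈ 97.766°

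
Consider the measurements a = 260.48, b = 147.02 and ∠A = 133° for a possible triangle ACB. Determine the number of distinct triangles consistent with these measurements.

1

b·sin A = 147.02·sin(133°) ≈ 107.5.
Since ∠A is not acute, a triangle exists only if a > b; here a > b, so there is exactly one triangle.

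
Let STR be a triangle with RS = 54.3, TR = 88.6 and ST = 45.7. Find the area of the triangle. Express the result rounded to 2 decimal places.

1022.21

Semiperimeter s = (88.6 + 54.3 + 45.7)/2 = 94.3.
Heron's formula: area = √(94.3·5.7·40·48.6) ≈ 1022.2.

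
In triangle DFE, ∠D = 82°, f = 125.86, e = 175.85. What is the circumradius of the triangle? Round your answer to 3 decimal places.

By the law of cosines, d² = f² + e² − 2·f·e·cos D = 40603, so d ≈ 201.5.
Area = ½·f·e·sin D ≈ 10959.
Circumradius = d/(2 sin D) ≈ 101.74.

R ≈ 101.742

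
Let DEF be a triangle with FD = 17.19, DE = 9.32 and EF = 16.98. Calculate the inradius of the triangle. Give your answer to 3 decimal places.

Semiperimeter s = (16.98 + 17.19 + 9.32)/2 = 21.745.
Heron's formula: area = √(21.745·4.765·4.555·12.425) ≈ 76.578.
Inradius = area/s = 76.578/21.745 ≈ 3.5216.

3.522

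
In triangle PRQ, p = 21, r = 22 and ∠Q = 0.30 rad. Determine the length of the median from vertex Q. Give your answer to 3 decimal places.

21.259

By the law of cosines, q² = p² + r² − 2·p·r·cos Q = 42.269, so q ≈ 6.5015.
Median from Q: ½√(2·p² + 2·r² − q²) ≈ 21.259.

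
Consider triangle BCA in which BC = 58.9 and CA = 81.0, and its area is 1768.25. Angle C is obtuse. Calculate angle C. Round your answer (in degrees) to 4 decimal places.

From area = ½·BC·CA·sin C, we get sin C = 2·area/(BC·CA) ≈ 0.74126.
Taking the obtuse solution, ∠C ≈ 132.16°.

132.1607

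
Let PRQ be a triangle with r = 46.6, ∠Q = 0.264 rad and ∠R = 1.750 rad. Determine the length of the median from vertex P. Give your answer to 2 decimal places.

The third angle is ∠P = π − ∠R − ∠Q = 1.128 rad.
Law of sines: p = r·sin P/sin R ≈ 42.783.
Law of sines: q = r·sin Q/sin R ≈ 12.358.
Median from P: ½√(2·r² + 2·q² − p²) ≈ 26.543.

m_P ≈ 26.54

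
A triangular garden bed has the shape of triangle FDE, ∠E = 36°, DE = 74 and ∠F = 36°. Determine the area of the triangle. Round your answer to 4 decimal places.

2603.9927

The third angle is ∠D = 180° − ∠E − ∠F = 108.00°.
Law of sines: EF = DE·sin D/sin F ≈ 119.73.
Law of sines: FD = DE·sin E/sin F ≈ 74.
Area = ½·DE·EF·sin E ≈ 2604.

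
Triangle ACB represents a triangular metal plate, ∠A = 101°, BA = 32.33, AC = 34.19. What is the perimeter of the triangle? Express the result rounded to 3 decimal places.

117.862

By the law of cosines, CB² = BA² + AC² − 2·BA·AC·cos A = 2636, so CB ≈ 51.342.
Semiperimeter s = (51.342+32.33+34.19)/2 = 58.931.
Perimeter = 51.342 + 32.33 + 34.19 = 117.86.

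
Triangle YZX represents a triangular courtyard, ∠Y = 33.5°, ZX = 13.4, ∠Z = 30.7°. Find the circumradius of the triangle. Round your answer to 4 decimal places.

The third angle is ∠X = 180° − ∠Y − ∠Z = 115.80°.
Law of sines: XY = ZX·sin Z/sin Y ≈ 12.395.
Law of sines: YZ = ZX·sin X/sin Y ≈ 21.858.
Circumradius = ZX/(2 sin Y) ≈ 12.139.

12.1391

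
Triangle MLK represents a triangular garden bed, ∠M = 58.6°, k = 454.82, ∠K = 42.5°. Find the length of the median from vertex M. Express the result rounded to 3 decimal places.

The third angle is ∠L = 180° − ∠K − ∠M = 78.90°.
Law of sines: m = k·sin M/sin K ≈ 574.63.
Law of sines: l = k·sin L/sin K ≈ 660.62.
Median from M: ½√(2·l² + 2·k² − m²) ≈ 488.97.

m_M ≈ 488.973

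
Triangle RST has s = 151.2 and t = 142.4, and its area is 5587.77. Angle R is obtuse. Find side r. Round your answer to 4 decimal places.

From area = ½·s·t·sin R, we get sin R = 2·area/(s·t) ≈ 0.51905.
Taking the obtuse solution, ∠R ≈ 148.73°.
Law of cosines then gives r ≈ 282.75.

282.7473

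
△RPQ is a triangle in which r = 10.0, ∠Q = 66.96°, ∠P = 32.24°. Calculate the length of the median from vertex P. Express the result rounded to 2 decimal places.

m_P ≈ 9.28

The third angle is ∠R = 180° − ∠P − ∠Q = 80.80°.
Law of sines: p = r·sin P/sin R ≈ 5.4042.
Law of sines: q = r·sin Q/sin R ≈ 9.3222.
Median from P: ½√(2·q² + 2·r² − p²) ≈ 9.2817.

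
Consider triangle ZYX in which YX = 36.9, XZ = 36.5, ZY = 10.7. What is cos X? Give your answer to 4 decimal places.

By the law of cosines, cos X = (YX² + XZ² − ZY²) / (2·YX·XZ) ≈ 0.95756, so ∠X ≈ 16.75°.

0.9576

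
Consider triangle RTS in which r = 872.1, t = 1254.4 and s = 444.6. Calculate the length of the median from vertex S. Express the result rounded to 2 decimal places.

Median from S: ½√(2·r² + 2·t² − s²) ≈ 1057.2.

m_S ≈ 1057.18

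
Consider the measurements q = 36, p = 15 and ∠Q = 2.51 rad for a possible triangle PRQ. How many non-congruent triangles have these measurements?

p·sin Q = 15·sin(2.51 rad) ≈ 8.856.
Since ∠Q is not acute, a triangle exists only if q > p; here q > p, so there is exactly one triangle.

1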